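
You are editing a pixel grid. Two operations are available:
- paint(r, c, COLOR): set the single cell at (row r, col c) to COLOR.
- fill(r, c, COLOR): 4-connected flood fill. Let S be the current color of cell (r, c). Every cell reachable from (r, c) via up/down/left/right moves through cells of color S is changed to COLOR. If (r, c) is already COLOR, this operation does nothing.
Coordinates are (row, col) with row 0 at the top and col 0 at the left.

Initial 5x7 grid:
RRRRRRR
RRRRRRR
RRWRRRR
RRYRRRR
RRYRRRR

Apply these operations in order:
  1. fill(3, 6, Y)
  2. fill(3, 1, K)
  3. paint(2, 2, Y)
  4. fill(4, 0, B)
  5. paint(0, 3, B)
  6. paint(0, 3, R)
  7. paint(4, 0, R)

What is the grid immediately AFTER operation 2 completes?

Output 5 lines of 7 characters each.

After op 1 fill(3,6,Y) [32 cells changed]:
YYYYYYY
YYYYYYY
YYWYYYY
YYYYYYY
YYYYYYY
After op 2 fill(3,1,K) [34 cells changed]:
KKKKKKK
KKKKKKK
KKWKKKK
KKKKKKK
KKKKKKK

Answer: KKKKKKK
KKKKKKK
KKWKKKK
KKKKKKK
KKKKKKK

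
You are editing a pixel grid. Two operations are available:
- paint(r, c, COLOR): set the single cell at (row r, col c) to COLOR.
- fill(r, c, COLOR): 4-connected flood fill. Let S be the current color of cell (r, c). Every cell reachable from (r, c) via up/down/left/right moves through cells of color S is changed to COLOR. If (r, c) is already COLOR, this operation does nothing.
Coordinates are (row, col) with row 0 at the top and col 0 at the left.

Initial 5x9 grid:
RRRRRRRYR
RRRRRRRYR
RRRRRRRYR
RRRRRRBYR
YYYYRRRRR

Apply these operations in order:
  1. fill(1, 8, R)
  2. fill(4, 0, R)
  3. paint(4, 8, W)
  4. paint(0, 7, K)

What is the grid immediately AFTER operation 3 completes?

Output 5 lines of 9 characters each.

Answer: RRRRRRRYR
RRRRRRRYR
RRRRRRRYR
RRRRRRBYR
RRRRRRRRW

Derivation:
After op 1 fill(1,8,R) [0 cells changed]:
RRRRRRRYR
RRRRRRRYR
RRRRRRRYR
RRRRRRBYR
YYYYRRRRR
After op 2 fill(4,0,R) [4 cells changed]:
RRRRRRRYR
RRRRRRRYR
RRRRRRRYR
RRRRRRBYR
RRRRRRRRR
After op 3 paint(4,8,W):
RRRRRRRYR
RRRRRRRYR
RRRRRRRYR
RRRRRRBYR
RRRRRRRRW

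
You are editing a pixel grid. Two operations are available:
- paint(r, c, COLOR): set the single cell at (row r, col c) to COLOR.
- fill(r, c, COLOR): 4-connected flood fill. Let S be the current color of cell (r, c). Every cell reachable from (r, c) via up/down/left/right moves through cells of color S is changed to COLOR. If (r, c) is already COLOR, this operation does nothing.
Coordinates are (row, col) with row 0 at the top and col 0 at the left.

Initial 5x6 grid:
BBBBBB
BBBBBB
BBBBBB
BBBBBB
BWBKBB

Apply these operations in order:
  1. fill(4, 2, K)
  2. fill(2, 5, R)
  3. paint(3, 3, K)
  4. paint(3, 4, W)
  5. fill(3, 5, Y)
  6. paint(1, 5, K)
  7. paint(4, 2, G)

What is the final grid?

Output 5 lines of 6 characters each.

After op 1 fill(4,2,K) [28 cells changed]:
KKKKKK
KKKKKK
KKKKKK
KKKKKK
KWKKKK
After op 2 fill(2,5,R) [29 cells changed]:
RRRRRR
RRRRRR
RRRRRR
RRRRRR
RWRRRR
After op 3 paint(3,3,K):
RRRRRR
RRRRRR
RRRRRR
RRRKRR
RWRRRR
After op 4 paint(3,4,W):
RRRRRR
RRRRRR
RRRRRR
RRRKWR
RWRRRR
After op 5 fill(3,5,Y) [27 cells changed]:
YYYYYY
YYYYYY
YYYYYY
YYYKWY
YWYYYY
After op 6 paint(1,5,K):
YYYYYY
YYYYYK
YYYYYY
YYYKWY
YWYYYY
After op 7 paint(4,2,G):
YYYYYY
YYYYYK
YYYYYY
YYYKWY
YWGYYY

Answer: YYYYYY
YYYYYK
YYYYYY
YYYKWY
YWGYYY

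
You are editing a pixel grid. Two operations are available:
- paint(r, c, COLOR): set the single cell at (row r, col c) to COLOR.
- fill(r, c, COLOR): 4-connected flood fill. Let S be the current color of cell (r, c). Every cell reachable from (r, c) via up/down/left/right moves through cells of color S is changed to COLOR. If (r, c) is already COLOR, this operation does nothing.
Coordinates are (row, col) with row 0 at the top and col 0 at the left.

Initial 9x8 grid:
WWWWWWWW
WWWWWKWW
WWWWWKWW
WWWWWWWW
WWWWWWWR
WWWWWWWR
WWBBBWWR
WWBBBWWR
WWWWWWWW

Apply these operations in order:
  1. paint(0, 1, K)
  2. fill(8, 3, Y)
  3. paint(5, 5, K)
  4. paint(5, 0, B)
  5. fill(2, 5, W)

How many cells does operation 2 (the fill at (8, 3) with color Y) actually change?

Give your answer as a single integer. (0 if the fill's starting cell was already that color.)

After op 1 paint(0,1,K):
WKWWWWWW
WWWWWKWW
WWWWWKWW
WWWWWWWW
WWWWWWWR
WWWWWWWR
WWBBBWWR
WWBBBWWR
WWWWWWWW
After op 2 fill(8,3,Y) [59 cells changed]:
YKYYYYYY
YYYYYKYY
YYYYYKYY
YYYYYYYY
YYYYYYYR
YYYYYYYR
YYBBBYYR
YYBBBYYR
YYYYYYYY

Answer: 59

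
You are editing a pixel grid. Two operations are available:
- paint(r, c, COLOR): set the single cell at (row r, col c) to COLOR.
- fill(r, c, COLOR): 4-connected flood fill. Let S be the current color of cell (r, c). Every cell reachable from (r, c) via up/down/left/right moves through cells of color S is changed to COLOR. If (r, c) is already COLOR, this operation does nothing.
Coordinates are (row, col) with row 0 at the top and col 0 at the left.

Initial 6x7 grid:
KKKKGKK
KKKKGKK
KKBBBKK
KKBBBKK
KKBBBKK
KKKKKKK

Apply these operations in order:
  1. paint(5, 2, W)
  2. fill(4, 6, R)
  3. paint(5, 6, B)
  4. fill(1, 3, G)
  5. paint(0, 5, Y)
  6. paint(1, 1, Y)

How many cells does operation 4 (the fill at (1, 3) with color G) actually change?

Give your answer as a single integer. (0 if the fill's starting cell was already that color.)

After op 1 paint(5,2,W):
KKKKGKK
KKKKGKK
KKBBBKK
KKBBBKK
KKBBBKK
KKWKKKK
After op 2 fill(4,6,R) [14 cells changed]:
KKKKGRR
KKKKGRR
KKBBBRR
KKBBBRR
KKBBBRR
KKWRRRR
After op 3 paint(5,6,B):
KKKKGRR
KKKKGRR
KKBBBRR
KKBBBRR
KKBBBRR
KKWRRRB
After op 4 fill(1,3,G) [16 cells changed]:
GGGGGRR
GGGGGRR
GGBBBRR
GGBBBRR
GGBBBRR
GGWRRRB

Answer: 16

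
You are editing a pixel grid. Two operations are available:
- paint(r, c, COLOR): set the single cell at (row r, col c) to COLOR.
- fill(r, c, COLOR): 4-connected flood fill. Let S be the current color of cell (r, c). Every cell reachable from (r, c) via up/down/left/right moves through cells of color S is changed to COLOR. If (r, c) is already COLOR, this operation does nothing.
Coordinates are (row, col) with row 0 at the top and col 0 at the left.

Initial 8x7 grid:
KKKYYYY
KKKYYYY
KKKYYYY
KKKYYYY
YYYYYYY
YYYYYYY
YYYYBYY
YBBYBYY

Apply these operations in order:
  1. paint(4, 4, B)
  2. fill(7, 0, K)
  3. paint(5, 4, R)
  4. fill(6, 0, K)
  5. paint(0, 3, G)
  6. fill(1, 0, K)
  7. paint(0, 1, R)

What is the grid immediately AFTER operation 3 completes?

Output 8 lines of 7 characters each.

Answer: KKKKKKK
KKKKKKK
KKKKKKK
KKKKKKK
KKKKBKK
KKKKRKK
KKKKBKK
KBBKBKK

Derivation:
After op 1 paint(4,4,B):
KKKYYYY
KKKYYYY
KKKYYYY
KKKYYYY
YYYYBYY
YYYYYYY
YYYYBYY
YBBYBYY
After op 2 fill(7,0,K) [39 cells changed]:
KKKKKKK
KKKKKKK
KKKKKKK
KKKKKKK
KKKKBKK
KKKKKKK
KKKKBKK
KBBKBKK
After op 3 paint(5,4,R):
KKKKKKK
KKKKKKK
KKKKKKK
KKKKKKK
KKKKBKK
KKKKRKK
KKKKBKK
KBBKBKK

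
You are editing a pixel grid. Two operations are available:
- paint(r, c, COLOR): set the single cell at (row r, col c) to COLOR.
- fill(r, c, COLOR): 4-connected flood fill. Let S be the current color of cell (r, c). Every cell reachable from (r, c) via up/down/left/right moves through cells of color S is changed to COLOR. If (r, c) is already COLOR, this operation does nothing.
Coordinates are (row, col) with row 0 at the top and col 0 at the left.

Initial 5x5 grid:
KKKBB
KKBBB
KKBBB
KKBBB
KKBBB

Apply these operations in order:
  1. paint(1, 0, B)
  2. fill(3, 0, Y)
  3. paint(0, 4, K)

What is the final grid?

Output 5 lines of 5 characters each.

After op 1 paint(1,0,B):
KKKBB
BKBBB
KKBBB
KKBBB
KKBBB
After op 2 fill(3,0,Y) [10 cells changed]:
YYYBB
BYBBB
YYBBB
YYBBB
YYBBB
After op 3 paint(0,4,K):
YYYBK
BYBBB
YYBBB
YYBBB
YYBBB

Answer: YYYBK
BYBBB
YYBBB
YYBBB
YYBBB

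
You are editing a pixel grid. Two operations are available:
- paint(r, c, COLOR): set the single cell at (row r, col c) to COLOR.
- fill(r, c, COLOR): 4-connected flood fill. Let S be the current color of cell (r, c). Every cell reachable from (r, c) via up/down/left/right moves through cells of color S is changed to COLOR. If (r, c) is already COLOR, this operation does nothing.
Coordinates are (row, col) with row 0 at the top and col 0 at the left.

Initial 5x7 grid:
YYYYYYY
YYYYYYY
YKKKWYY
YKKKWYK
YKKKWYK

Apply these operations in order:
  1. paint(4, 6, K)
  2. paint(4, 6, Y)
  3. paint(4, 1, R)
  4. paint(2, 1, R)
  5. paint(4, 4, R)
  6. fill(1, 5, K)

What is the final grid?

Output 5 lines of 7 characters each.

Answer: KKKKKKK
KKKKKKK
KRKKWKK
KKKKWKK
KRKKRKK

Derivation:
After op 1 paint(4,6,K):
YYYYYYY
YYYYYYY
YKKKWYY
YKKKWYK
YKKKWYK
After op 2 paint(4,6,Y):
YYYYYYY
YYYYYYY
YKKKWYY
YKKKWYK
YKKKWYY
After op 3 paint(4,1,R):
YYYYYYY
YYYYYYY
YKKKWYY
YKKKWYK
YRKKWYY
After op 4 paint(2,1,R):
YYYYYYY
YYYYYYY
YRKKWYY
YKKKWYK
YRKKWYY
After op 5 paint(4,4,R):
YYYYYYY
YYYYYYY
YRKKWYY
YKKKWYK
YRKKRYY
After op 6 fill(1,5,K) [22 cells changed]:
KKKKKKK
KKKKKKK
KRKKWKK
KKKKWKK
KRKKRKK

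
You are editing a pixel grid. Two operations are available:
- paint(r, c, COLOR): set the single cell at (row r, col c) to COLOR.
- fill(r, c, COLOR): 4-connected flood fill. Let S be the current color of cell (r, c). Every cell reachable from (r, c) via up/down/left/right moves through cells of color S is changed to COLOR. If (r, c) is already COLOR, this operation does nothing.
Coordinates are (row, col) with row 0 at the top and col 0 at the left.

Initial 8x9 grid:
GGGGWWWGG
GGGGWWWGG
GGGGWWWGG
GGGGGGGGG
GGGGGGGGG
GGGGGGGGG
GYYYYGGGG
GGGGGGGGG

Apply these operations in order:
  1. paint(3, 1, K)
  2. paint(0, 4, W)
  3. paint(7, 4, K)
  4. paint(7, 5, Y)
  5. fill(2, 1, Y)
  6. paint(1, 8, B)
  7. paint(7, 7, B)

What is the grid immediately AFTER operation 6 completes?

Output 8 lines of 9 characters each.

After op 1 paint(3,1,K):
GGGGWWWGG
GGGGWWWGG
GGGGWWWGG
GKGGGGGGG
GGGGGGGGG
GGGGGGGGG
GYYYYGGGG
GGGGGGGGG
After op 2 paint(0,4,W):
GGGGWWWGG
GGGGWWWGG
GGGGWWWGG
GKGGGGGGG
GGGGGGGGG
GGGGGGGGG
GYYYYGGGG
GGGGGGGGG
After op 3 paint(7,4,K):
GGGGWWWGG
GGGGWWWGG
GGGGWWWGG
GKGGGGGGG
GGGGGGGGG
GGGGGGGGG
GYYYYGGGG
GGGGKGGGG
After op 4 paint(7,5,Y):
GGGGWWWGG
GGGGWWWGG
GGGGWWWGG
GKGGGGGGG
GGGGGGGGG
GGGGGGGGG
GYYYYGGGG
GGGGKYGGG
After op 5 fill(2,1,Y) [56 cells changed]:
YYYYWWWYY
YYYYWWWYY
YYYYWWWYY
YKYYYYYYY
YYYYYYYYY
YYYYYYYYY
YYYYYYYYY
YYYYKYYYY
After op 6 paint(1,8,B):
YYYYWWWYY
YYYYWWWYB
YYYYWWWYY
YKYYYYYYY
YYYYYYYYY
YYYYYYYYY
YYYYYYYYY
YYYYKYYYY

Answer: YYYYWWWYY
YYYYWWWYB
YYYYWWWYY
YKYYYYYYY
YYYYYYYYY
YYYYYYYYY
YYYYYYYYY
YYYYKYYYY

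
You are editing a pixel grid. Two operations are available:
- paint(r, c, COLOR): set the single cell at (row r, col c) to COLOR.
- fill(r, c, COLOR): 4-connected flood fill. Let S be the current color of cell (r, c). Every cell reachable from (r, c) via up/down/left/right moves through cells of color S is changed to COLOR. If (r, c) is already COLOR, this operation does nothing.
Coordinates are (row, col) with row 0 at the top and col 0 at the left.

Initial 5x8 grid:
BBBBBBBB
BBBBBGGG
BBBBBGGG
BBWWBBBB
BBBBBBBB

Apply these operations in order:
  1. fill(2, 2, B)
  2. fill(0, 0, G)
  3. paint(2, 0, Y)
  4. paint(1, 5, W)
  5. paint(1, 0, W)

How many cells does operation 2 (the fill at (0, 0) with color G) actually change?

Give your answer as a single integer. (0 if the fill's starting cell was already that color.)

Answer: 32

Derivation:
After op 1 fill(2,2,B) [0 cells changed]:
BBBBBBBB
BBBBBGGG
BBBBBGGG
BBWWBBBB
BBBBBBBB
After op 2 fill(0,0,G) [32 cells changed]:
GGGGGGGG
GGGGGGGG
GGGGGGGG
GGWWGGGG
GGGGGGGG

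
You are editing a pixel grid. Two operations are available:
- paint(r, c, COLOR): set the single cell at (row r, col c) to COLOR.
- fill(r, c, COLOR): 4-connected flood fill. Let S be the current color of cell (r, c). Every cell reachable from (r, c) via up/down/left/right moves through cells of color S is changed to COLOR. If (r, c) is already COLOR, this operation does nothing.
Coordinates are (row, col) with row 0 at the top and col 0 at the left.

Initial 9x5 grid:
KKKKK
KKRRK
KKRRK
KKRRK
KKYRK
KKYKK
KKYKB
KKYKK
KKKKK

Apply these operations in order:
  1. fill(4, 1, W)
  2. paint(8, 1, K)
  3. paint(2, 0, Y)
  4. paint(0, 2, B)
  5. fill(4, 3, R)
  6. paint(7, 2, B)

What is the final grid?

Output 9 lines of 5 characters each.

Answer: WWBWW
WWRRW
YWRRW
WWRRW
WWYRW
WWYWW
WWYWB
WWBWW
WKWWW

Derivation:
After op 1 fill(4,1,W) [33 cells changed]:
WWWWW
WWRRW
WWRRW
WWRRW
WWYRW
WWYWW
WWYWB
WWYWW
WWWWW
After op 2 paint(8,1,K):
WWWWW
WWRRW
WWRRW
WWRRW
WWYRW
WWYWW
WWYWB
WWYWW
WKWWW
After op 3 paint(2,0,Y):
WWWWW
WWRRW
YWRRW
WWRRW
WWYRW
WWYWW
WWYWB
WWYWW
WKWWW
After op 4 paint(0,2,B):
WWBWW
WWRRW
YWRRW
WWRRW
WWYRW
WWYWW
WWYWB
WWYWW
WKWWW
After op 5 fill(4,3,R) [0 cells changed]:
WWBWW
WWRRW
YWRRW
WWRRW
WWYRW
WWYWW
WWYWB
WWYWW
WKWWW
After op 6 paint(7,2,B):
WWBWW
WWRRW
YWRRW
WWRRW
WWYRW
WWYWW
WWYWB
WWBWW
WKWWW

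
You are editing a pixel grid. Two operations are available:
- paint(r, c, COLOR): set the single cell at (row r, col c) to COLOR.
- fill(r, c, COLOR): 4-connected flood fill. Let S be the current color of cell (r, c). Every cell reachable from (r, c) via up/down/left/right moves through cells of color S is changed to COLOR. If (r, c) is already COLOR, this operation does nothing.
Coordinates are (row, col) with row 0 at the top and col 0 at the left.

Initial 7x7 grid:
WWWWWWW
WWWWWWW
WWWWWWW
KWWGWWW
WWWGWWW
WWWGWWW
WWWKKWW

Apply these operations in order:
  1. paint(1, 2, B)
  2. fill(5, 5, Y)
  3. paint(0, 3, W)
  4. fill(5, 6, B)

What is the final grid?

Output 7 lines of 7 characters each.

Answer: BBBWBBB
BBBBBBB
BBBBBBB
KBBGBBB
BBBGBBB
BBBGBBB
BBBKKBB

Derivation:
After op 1 paint(1,2,B):
WWWWWWW
WWBWWWW
WWWWWWW
KWWGWWW
WWWGWWW
WWWGWWW
WWWKKWW
After op 2 fill(5,5,Y) [42 cells changed]:
YYYYYYY
YYBYYYY
YYYYYYY
KYYGYYY
YYYGYYY
YYYGYYY
YYYKKYY
After op 3 paint(0,3,W):
YYYWYYY
YYBYYYY
YYYYYYY
KYYGYYY
YYYGYYY
YYYGYYY
YYYKKYY
After op 4 fill(5,6,B) [41 cells changed]:
BBBWBBB
BBBBBBB
BBBBBBB
KBBGBBB
BBBGBBB
BBBGBBB
BBBKKBB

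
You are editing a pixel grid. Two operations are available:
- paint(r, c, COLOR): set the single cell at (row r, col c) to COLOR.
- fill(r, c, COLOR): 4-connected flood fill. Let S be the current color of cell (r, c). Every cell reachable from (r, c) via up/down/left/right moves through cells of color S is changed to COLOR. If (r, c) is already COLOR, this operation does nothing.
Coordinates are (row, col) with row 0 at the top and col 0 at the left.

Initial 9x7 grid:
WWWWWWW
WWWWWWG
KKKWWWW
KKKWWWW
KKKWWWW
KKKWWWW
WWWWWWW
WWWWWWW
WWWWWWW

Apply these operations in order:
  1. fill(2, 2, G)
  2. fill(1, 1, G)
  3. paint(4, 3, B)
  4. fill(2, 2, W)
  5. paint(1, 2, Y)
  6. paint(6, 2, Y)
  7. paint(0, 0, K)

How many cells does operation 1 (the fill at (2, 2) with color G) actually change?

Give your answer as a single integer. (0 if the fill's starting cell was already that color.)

After op 1 fill(2,2,G) [12 cells changed]:
WWWWWWW
WWWWWWG
GGGWWWW
GGGWWWW
GGGWWWW
GGGWWWW
WWWWWWW
WWWWWWW
WWWWWWW

Answer: 12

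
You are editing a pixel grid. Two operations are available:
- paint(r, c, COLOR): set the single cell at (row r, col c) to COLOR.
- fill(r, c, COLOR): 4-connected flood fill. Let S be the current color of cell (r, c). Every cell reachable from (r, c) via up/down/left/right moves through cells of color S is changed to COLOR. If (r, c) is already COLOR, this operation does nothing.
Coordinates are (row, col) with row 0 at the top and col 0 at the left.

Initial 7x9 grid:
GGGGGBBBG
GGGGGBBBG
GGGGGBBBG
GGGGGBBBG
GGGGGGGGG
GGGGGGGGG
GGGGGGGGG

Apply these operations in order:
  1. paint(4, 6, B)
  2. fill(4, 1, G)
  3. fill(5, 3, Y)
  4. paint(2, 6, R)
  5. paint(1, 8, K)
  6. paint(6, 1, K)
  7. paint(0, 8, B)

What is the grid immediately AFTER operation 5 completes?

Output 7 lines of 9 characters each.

After op 1 paint(4,6,B):
GGGGGBBBG
GGGGGBBBG
GGGGGBBBG
GGGGGBBBG
GGGGGGBGG
GGGGGGGGG
GGGGGGGGG
After op 2 fill(4,1,G) [0 cells changed]:
GGGGGBBBG
GGGGGBBBG
GGGGGBBBG
GGGGGBBBG
GGGGGGBGG
GGGGGGGGG
GGGGGGGGG
After op 3 fill(5,3,Y) [50 cells changed]:
YYYYYBBBY
YYYYYBBBY
YYYYYBBBY
YYYYYBBBY
YYYYYYBYY
YYYYYYYYY
YYYYYYYYY
After op 4 paint(2,6,R):
YYYYYBBBY
YYYYYBBBY
YYYYYBRBY
YYYYYBBBY
YYYYYYBYY
YYYYYYYYY
YYYYYYYYY
After op 5 paint(1,8,K):
YYYYYBBBY
YYYYYBBBK
YYYYYBRBY
YYYYYBBBY
YYYYYYBYY
YYYYYYYYY
YYYYYYYYY

Answer: YYYYYBBBY
YYYYYBBBK
YYYYYBRBY
YYYYYBBBY
YYYYYYBYY
YYYYYYYYY
YYYYYYYYY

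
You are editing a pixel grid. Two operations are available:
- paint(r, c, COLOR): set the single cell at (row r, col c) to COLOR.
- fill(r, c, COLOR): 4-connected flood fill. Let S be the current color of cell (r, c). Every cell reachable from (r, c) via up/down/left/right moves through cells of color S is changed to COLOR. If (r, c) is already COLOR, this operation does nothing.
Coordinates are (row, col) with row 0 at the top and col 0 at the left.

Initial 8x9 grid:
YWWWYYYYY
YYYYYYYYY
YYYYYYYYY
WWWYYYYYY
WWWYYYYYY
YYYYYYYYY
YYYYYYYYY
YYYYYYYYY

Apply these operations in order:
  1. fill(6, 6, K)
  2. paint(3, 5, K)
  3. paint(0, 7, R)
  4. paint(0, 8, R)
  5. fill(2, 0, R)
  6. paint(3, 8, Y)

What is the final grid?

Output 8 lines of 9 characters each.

Answer: RWWWRRRRR
RRRRRRRRR
RRRRRRRRR
WWWRRRRRY
WWWRRRRRR
RRRRRRRRR
RRRRRRRRR
RRRRRRRRR

Derivation:
After op 1 fill(6,6,K) [63 cells changed]:
KWWWKKKKK
KKKKKKKKK
KKKKKKKKK
WWWKKKKKK
WWWKKKKKK
KKKKKKKKK
KKKKKKKKK
KKKKKKKKK
After op 2 paint(3,5,K):
KWWWKKKKK
KKKKKKKKK
KKKKKKKKK
WWWKKKKKK
WWWKKKKKK
KKKKKKKKK
KKKKKKKKK
KKKKKKKKK
After op 3 paint(0,7,R):
KWWWKKKRK
KKKKKKKKK
KKKKKKKKK
WWWKKKKKK
WWWKKKKKK
KKKKKKKKK
KKKKKKKKK
KKKKKKKKK
After op 4 paint(0,8,R):
KWWWKKKRR
KKKKKKKKK
KKKKKKKKK
WWWKKKKKK
WWWKKKKKK
KKKKKKKKK
KKKKKKKKK
KKKKKKKKK
After op 5 fill(2,0,R) [61 cells changed]:
RWWWRRRRR
RRRRRRRRR
RRRRRRRRR
WWWRRRRRR
WWWRRRRRR
RRRRRRRRR
RRRRRRRRR
RRRRRRRRR
After op 6 paint(3,8,Y):
RWWWRRRRR
RRRRRRRRR
RRRRRRRRR
WWWRRRRRY
WWWRRRRRR
RRRRRRRRR
RRRRRRRRR
RRRRRRRRR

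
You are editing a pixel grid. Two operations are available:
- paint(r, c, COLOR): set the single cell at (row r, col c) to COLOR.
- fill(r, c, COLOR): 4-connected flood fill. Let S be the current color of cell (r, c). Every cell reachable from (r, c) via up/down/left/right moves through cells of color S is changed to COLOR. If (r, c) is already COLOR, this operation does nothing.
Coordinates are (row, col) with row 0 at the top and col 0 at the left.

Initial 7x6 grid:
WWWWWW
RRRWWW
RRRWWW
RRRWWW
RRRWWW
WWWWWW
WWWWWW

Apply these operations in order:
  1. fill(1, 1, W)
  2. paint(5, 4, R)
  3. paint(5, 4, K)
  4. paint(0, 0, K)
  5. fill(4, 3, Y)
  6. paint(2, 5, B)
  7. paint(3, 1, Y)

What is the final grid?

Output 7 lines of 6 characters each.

After op 1 fill(1,1,W) [12 cells changed]:
WWWWWW
WWWWWW
WWWWWW
WWWWWW
WWWWWW
WWWWWW
WWWWWW
After op 2 paint(5,4,R):
WWWWWW
WWWWWW
WWWWWW
WWWWWW
WWWWWW
WWWWRW
WWWWWW
After op 3 paint(5,4,K):
WWWWWW
WWWWWW
WWWWWW
WWWWWW
WWWWWW
WWWWKW
WWWWWW
After op 4 paint(0,0,K):
KWWWWW
WWWWWW
WWWWWW
WWWWWW
WWWWWW
WWWWKW
WWWWWW
After op 5 fill(4,3,Y) [40 cells changed]:
KYYYYY
YYYYYY
YYYYYY
YYYYYY
YYYYYY
YYYYKY
YYYYYY
After op 6 paint(2,5,B):
KYYYYY
YYYYYY
YYYYYB
YYYYYY
YYYYYY
YYYYKY
YYYYYY
After op 7 paint(3,1,Y):
KYYYYY
YYYYYY
YYYYYB
YYYYYY
YYYYYY
YYYYKY
YYYYYY

Answer: KYYYYY
YYYYYY
YYYYYB
YYYYYY
YYYYYY
YYYYKY
YYYYYY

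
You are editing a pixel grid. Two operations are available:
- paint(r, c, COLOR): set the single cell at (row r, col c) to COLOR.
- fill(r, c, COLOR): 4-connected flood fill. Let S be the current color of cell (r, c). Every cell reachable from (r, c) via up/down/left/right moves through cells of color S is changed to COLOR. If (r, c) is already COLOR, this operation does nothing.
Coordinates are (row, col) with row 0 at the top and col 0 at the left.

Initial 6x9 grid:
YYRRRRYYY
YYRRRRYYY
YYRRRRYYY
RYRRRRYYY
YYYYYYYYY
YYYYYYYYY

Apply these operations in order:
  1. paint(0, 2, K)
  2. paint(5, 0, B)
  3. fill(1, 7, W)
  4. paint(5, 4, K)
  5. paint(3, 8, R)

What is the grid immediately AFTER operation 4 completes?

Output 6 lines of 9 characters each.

Answer: WWKRRRWWW
WWRRRRWWW
WWRRRRWWW
RWRRRRWWW
WWWWWWWWW
BWWWKWWWW

Derivation:
After op 1 paint(0,2,K):
YYKRRRYYY
YYRRRRYYY
YYRRRRYYY
RYRRRRYYY
YYYYYYYYY
YYYYYYYYY
After op 2 paint(5,0,B):
YYKRRRYYY
YYRRRRYYY
YYRRRRYYY
RYRRRRYYY
YYYYYYYYY
BYYYYYYYY
After op 3 fill(1,7,W) [36 cells changed]:
WWKRRRWWW
WWRRRRWWW
WWRRRRWWW
RWRRRRWWW
WWWWWWWWW
BWWWWWWWW
After op 4 paint(5,4,K):
WWKRRRWWW
WWRRRRWWW
WWRRRRWWW
RWRRRRWWW
WWWWWWWWW
BWWWKWWWW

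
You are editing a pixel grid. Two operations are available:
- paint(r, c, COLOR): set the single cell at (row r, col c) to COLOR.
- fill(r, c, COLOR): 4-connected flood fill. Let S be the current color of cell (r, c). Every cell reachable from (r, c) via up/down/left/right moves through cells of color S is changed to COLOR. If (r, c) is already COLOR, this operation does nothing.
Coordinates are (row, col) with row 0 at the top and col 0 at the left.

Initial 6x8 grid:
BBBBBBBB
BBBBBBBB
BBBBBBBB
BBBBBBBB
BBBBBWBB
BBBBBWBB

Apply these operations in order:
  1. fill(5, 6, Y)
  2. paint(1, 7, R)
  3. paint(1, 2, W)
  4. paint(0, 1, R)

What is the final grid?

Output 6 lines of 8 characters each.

Answer: YRYYYYYY
YYWYYYYR
YYYYYYYY
YYYYYYYY
YYYYYWYY
YYYYYWYY

Derivation:
After op 1 fill(5,6,Y) [46 cells changed]:
YYYYYYYY
YYYYYYYY
YYYYYYYY
YYYYYYYY
YYYYYWYY
YYYYYWYY
After op 2 paint(1,7,R):
YYYYYYYY
YYYYYYYR
YYYYYYYY
YYYYYYYY
YYYYYWYY
YYYYYWYY
After op 3 paint(1,2,W):
YYYYYYYY
YYWYYYYR
YYYYYYYY
YYYYYYYY
YYYYYWYY
YYYYYWYY
After op 4 paint(0,1,R):
YRYYYYYY
YYWYYYYR
YYYYYYYY
YYYYYYYY
YYYYYWYY
YYYYYWYY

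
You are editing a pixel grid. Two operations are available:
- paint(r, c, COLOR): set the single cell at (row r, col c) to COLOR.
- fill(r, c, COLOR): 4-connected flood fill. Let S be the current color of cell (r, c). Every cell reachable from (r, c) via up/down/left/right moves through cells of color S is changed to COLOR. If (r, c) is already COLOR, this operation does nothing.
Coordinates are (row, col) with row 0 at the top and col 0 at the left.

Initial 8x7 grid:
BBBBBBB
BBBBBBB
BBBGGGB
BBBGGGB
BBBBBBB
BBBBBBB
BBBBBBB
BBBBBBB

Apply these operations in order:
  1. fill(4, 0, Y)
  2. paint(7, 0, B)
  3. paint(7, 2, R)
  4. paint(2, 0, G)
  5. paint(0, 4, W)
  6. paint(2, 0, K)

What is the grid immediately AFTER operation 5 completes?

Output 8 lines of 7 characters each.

Answer: YYYYWYY
YYYYYYY
GYYGGGY
YYYGGGY
YYYYYYY
YYYYYYY
YYYYYYY
BYRYYYY

Derivation:
After op 1 fill(4,0,Y) [50 cells changed]:
YYYYYYY
YYYYYYY
YYYGGGY
YYYGGGY
YYYYYYY
YYYYYYY
YYYYYYY
YYYYYYY
After op 2 paint(7,0,B):
YYYYYYY
YYYYYYY
YYYGGGY
YYYGGGY
YYYYYYY
YYYYYYY
YYYYYYY
BYYYYYY
After op 3 paint(7,2,R):
YYYYYYY
YYYYYYY
YYYGGGY
YYYGGGY
YYYYYYY
YYYYYYY
YYYYYYY
BYRYYYY
After op 4 paint(2,0,G):
YYYYYYY
YYYYYYY
GYYGGGY
YYYGGGY
YYYYYYY
YYYYYYY
YYYYYYY
BYRYYYY
After op 5 paint(0,4,W):
YYYYWYY
YYYYYYY
GYYGGGY
YYYGGGY
YYYYYYY
YYYYYYY
YYYYYYY
BYRYYYY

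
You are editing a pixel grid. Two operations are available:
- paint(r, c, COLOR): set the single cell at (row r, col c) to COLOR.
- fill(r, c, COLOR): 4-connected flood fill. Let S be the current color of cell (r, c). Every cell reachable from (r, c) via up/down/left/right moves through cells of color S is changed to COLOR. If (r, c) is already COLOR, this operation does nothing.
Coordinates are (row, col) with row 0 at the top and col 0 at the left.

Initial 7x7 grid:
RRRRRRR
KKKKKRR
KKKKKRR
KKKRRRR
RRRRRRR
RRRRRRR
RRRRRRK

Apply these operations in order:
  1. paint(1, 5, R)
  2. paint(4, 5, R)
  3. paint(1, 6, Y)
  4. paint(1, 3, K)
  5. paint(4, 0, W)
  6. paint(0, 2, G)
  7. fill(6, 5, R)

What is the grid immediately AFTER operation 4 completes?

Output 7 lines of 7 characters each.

Answer: RRRRRRR
KKKKKRY
KKKKKRR
KKKRRRR
RRRRRRR
RRRRRRR
RRRRRRK

Derivation:
After op 1 paint(1,5,R):
RRRRRRR
KKKKKRR
KKKKKRR
KKKRRRR
RRRRRRR
RRRRRRR
RRRRRRK
After op 2 paint(4,5,R):
RRRRRRR
KKKKKRR
KKKKKRR
KKKRRRR
RRRRRRR
RRRRRRR
RRRRRRK
After op 3 paint(1,6,Y):
RRRRRRR
KKKKKRY
KKKKKRR
KKKRRRR
RRRRRRR
RRRRRRR
RRRRRRK
After op 4 paint(1,3,K):
RRRRRRR
KKKKKRY
KKKKKRR
KKKRRRR
RRRRRRR
RRRRRRR
RRRRRRK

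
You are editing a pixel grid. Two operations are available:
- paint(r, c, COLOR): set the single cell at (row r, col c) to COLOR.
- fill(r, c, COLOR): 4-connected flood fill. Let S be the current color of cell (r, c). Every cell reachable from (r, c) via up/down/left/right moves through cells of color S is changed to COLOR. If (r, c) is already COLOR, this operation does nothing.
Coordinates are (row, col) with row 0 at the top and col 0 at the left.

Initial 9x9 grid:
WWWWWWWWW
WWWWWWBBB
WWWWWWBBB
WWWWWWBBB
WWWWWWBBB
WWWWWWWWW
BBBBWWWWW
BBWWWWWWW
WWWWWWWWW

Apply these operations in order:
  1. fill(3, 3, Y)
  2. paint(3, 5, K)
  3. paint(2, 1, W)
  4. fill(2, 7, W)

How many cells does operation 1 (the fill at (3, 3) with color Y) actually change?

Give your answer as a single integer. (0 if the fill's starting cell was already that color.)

After op 1 fill(3,3,Y) [63 cells changed]:
YYYYYYYYY
YYYYYYBBB
YYYYYYBBB
YYYYYYBBB
YYYYYYBBB
YYYYYYYYY
BBBBYYYYY
BBYYYYYYY
YYYYYYYYY

Answer: 63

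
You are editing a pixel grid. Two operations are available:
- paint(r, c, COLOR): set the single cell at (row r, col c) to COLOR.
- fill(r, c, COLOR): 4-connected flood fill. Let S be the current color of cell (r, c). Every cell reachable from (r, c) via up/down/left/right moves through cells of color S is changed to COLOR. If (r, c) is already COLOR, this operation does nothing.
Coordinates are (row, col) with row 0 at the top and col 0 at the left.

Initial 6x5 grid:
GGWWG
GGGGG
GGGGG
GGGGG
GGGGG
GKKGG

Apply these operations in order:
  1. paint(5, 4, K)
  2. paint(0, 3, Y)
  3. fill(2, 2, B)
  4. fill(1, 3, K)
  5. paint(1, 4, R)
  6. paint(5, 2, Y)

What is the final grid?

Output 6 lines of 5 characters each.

Answer: KKWYK
KKKKR
KKKKK
KKKKK
KKKKK
KKYKK

Derivation:
After op 1 paint(5,4,K):
GGWWG
GGGGG
GGGGG
GGGGG
GGGGG
GKKGK
After op 2 paint(0,3,Y):
GGWYG
GGGGG
GGGGG
GGGGG
GGGGG
GKKGK
After op 3 fill(2,2,B) [25 cells changed]:
BBWYB
BBBBB
BBBBB
BBBBB
BBBBB
BKKBK
After op 4 fill(1,3,K) [25 cells changed]:
KKWYK
KKKKK
KKKKK
KKKKK
KKKKK
KKKKK
After op 5 paint(1,4,R):
KKWYK
KKKKR
KKKKK
KKKKK
KKKKK
KKKKK
After op 6 paint(5,2,Y):
KKWYK
KKKKR
KKKKK
KKKKK
KKKKK
KKYKK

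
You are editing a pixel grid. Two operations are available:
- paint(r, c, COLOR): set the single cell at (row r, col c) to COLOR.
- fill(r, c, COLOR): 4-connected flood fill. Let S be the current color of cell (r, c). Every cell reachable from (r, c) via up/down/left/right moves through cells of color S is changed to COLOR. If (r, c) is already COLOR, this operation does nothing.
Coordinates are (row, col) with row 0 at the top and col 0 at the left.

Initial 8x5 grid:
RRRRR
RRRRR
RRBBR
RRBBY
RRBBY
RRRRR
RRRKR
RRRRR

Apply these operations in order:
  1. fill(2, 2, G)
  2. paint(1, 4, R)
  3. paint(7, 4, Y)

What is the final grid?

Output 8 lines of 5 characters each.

Answer: RRRRR
RRRRR
RRGGR
RRGGY
RRGGY
RRRRR
RRRKR
RRRRY

Derivation:
After op 1 fill(2,2,G) [6 cells changed]:
RRRRR
RRRRR
RRGGR
RRGGY
RRGGY
RRRRR
RRRKR
RRRRR
After op 2 paint(1,4,R):
RRRRR
RRRRR
RRGGR
RRGGY
RRGGY
RRRRR
RRRKR
RRRRR
After op 3 paint(7,4,Y):
RRRRR
RRRRR
RRGGR
RRGGY
RRGGY
RRRRR
RRRKR
RRRRY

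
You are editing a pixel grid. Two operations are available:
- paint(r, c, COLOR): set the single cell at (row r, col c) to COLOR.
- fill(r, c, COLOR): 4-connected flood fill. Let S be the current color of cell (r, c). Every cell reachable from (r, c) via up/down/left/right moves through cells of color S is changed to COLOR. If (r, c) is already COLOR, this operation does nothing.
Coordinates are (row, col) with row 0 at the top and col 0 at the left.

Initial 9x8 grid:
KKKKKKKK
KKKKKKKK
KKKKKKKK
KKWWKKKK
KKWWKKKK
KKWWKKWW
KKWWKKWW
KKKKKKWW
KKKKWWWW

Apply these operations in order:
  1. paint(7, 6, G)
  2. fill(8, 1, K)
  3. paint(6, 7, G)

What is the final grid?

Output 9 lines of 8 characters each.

Answer: KKKKKKKK
KKKKKKKK
KKKKKKKK
KKWWKKKK
KKWWKKKK
KKWWKKWW
KKWWKKWG
KKKKKKGW
KKKKWWWW

Derivation:
After op 1 paint(7,6,G):
KKKKKKKK
KKKKKKKK
KKKKKKKK
KKWWKKKK
KKWWKKKK
KKWWKKWW
KKWWKKWW
KKKKKKGW
KKKKWWWW
After op 2 fill(8,1,K) [0 cells changed]:
KKKKKKKK
KKKKKKKK
KKKKKKKK
KKWWKKKK
KKWWKKKK
KKWWKKWW
KKWWKKWW
KKKKKKGW
KKKKWWWW
After op 3 paint(6,7,G):
KKKKKKKK
KKKKKKKK
KKKKKKKK
KKWWKKKK
KKWWKKKK
KKWWKKWW
KKWWKKWG
KKKKKKGW
KKKKWWWW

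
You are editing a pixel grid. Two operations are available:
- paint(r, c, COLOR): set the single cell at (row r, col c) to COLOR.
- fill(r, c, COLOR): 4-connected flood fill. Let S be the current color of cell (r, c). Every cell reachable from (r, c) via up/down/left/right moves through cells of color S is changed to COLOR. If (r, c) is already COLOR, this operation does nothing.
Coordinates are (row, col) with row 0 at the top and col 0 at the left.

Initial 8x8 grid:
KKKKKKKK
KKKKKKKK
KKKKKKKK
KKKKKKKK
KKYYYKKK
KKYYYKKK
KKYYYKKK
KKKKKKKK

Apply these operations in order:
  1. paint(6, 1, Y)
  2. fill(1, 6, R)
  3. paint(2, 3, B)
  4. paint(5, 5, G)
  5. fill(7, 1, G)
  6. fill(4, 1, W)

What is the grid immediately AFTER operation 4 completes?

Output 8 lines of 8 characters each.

Answer: RRRRRRRR
RRRRRRRR
RRRBRRRR
RRRRRRRR
RRYYYRRR
RRYYYGRR
RYYYYRRR
RRRRRRRR

Derivation:
After op 1 paint(6,1,Y):
KKKKKKKK
KKKKKKKK
KKKKKKKK
KKKKKKKK
KKYYYKKK
KKYYYKKK
KYYYYKKK
KKKKKKKK
After op 2 fill(1,6,R) [54 cells changed]:
RRRRRRRR
RRRRRRRR
RRRRRRRR
RRRRRRRR
RRYYYRRR
RRYYYRRR
RYYYYRRR
RRRRRRRR
After op 3 paint(2,3,B):
RRRRRRRR
RRRRRRRR
RRRBRRRR
RRRRRRRR
RRYYYRRR
RRYYYRRR
RYYYYRRR
RRRRRRRR
After op 4 paint(5,5,G):
RRRRRRRR
RRRRRRRR
RRRBRRRR
RRRRRRRR
RRYYYRRR
RRYYYGRR
RYYYYRRR
RRRRRRRR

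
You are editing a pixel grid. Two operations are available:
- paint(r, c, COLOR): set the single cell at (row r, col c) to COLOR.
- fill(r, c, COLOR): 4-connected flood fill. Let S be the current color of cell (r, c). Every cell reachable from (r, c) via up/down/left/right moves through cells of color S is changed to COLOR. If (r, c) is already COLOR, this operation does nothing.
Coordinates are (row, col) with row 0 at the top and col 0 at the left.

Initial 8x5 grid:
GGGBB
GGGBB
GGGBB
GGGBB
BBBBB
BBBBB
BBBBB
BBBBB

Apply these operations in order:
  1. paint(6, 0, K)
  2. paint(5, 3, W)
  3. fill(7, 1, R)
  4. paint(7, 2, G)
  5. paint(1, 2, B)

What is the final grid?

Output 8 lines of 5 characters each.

After op 1 paint(6,0,K):
GGGBB
GGGBB
GGGBB
GGGBB
BBBBB
BBBBB
KBBBB
BBBBB
After op 2 paint(5,3,W):
GGGBB
GGGBB
GGGBB
GGGBB
BBBBB
BBBWB
KBBBB
BBBBB
After op 3 fill(7,1,R) [26 cells changed]:
GGGRR
GGGRR
GGGRR
GGGRR
RRRRR
RRRWR
KRRRR
RRRRR
After op 4 paint(7,2,G):
GGGRR
GGGRR
GGGRR
GGGRR
RRRRR
RRRWR
KRRRR
RRGRR
After op 5 paint(1,2,B):
GGGRR
GGBRR
GGGRR
GGGRR
RRRRR
RRRWR
KRRRR
RRGRR

Answer: GGGRR
GGBRR
GGGRR
GGGRR
RRRRR
RRRWR
KRRRR
RRGRR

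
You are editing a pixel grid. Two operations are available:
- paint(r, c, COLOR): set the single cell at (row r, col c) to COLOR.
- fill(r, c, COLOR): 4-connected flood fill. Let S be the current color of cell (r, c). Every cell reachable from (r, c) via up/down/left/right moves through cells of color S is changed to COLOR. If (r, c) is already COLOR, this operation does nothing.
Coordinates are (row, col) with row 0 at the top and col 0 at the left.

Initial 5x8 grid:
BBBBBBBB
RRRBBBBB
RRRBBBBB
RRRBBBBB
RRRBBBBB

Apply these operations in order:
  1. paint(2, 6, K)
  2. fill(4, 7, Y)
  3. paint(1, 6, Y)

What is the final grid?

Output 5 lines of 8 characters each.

After op 1 paint(2,6,K):
BBBBBBBB
RRRBBBBB
RRRBBBKB
RRRBBBBB
RRRBBBBB
After op 2 fill(4,7,Y) [27 cells changed]:
YYYYYYYY
RRRYYYYY
RRRYYYKY
RRRYYYYY
RRRYYYYY
After op 3 paint(1,6,Y):
YYYYYYYY
RRRYYYYY
RRRYYYKY
RRRYYYYY
RRRYYYYY

Answer: YYYYYYYY
RRRYYYYY
RRRYYYKY
RRRYYYYY
RRRYYYYY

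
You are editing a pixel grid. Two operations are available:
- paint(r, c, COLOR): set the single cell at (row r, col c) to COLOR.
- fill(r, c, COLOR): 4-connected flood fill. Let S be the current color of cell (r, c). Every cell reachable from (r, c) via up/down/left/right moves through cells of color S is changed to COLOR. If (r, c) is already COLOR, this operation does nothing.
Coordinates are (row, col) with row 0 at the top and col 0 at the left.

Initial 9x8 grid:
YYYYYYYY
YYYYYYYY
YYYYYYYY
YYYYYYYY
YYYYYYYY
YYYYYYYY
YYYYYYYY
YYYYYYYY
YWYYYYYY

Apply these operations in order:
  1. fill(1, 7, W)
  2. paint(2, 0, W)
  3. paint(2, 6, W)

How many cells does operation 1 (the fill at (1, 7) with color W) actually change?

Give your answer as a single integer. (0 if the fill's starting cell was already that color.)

After op 1 fill(1,7,W) [71 cells changed]:
WWWWWWWW
WWWWWWWW
WWWWWWWW
WWWWWWWW
WWWWWWWW
WWWWWWWW
WWWWWWWW
WWWWWWWW
WWWWWWWW

Answer: 71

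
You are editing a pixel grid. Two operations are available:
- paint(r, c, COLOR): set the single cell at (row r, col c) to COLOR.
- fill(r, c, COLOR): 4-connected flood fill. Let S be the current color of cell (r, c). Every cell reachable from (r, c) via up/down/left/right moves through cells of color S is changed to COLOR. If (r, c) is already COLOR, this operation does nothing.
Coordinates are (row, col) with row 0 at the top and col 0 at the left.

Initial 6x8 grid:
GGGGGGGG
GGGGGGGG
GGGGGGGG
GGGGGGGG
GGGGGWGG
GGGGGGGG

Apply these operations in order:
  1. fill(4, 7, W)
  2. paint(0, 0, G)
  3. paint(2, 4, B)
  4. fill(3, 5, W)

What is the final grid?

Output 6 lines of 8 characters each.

Answer: GWWWWWWW
WWWWWWWW
WWWWBWWW
WWWWWWWW
WWWWWWWW
WWWWWWWW

Derivation:
After op 1 fill(4,7,W) [47 cells changed]:
WWWWWWWW
WWWWWWWW
WWWWWWWW
WWWWWWWW
WWWWWWWW
WWWWWWWW
After op 2 paint(0,0,G):
GWWWWWWW
WWWWWWWW
WWWWWWWW
WWWWWWWW
WWWWWWWW
WWWWWWWW
After op 3 paint(2,4,B):
GWWWWWWW
WWWWWWWW
WWWWBWWW
WWWWWWWW
WWWWWWWW
WWWWWWWW
After op 4 fill(3,5,W) [0 cells changed]:
GWWWWWWW
WWWWWWWW
WWWWBWWW
WWWWWWWW
WWWWWWWW
WWWWWWWW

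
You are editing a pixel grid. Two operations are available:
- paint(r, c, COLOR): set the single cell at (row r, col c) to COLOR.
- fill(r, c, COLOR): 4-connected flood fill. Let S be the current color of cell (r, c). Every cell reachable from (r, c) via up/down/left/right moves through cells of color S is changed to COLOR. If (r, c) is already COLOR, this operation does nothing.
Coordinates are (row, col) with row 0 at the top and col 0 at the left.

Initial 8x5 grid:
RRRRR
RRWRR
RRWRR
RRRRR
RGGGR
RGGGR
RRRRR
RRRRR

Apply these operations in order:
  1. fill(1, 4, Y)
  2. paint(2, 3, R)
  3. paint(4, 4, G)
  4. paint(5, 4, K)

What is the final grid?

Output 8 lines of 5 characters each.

Answer: YYYYY
YYWYY
YYWRY
YYYYY
YGGGG
YGGGK
YYYYY
YYYYY

Derivation:
After op 1 fill(1,4,Y) [32 cells changed]:
YYYYY
YYWYY
YYWYY
YYYYY
YGGGY
YGGGY
YYYYY
YYYYY
After op 2 paint(2,3,R):
YYYYY
YYWYY
YYWRY
YYYYY
YGGGY
YGGGY
YYYYY
YYYYY
After op 3 paint(4,4,G):
YYYYY
YYWYY
YYWRY
YYYYY
YGGGG
YGGGY
YYYYY
YYYYY
After op 4 paint(5,4,K):
YYYYY
YYWYY
YYWRY
YYYYY
YGGGG
YGGGK
YYYYY
YYYYY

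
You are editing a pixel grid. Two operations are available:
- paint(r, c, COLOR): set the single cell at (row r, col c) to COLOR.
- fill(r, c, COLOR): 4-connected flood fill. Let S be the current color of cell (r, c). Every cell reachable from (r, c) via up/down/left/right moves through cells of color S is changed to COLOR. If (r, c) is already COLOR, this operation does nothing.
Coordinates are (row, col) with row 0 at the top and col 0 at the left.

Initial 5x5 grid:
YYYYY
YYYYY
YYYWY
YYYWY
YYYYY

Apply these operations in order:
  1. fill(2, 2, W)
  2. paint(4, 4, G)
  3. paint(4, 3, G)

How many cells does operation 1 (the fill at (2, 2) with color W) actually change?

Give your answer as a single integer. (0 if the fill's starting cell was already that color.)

After op 1 fill(2,2,W) [23 cells changed]:
WWWWW
WWWWW
WWWWW
WWWWW
WWWWW

Answer: 23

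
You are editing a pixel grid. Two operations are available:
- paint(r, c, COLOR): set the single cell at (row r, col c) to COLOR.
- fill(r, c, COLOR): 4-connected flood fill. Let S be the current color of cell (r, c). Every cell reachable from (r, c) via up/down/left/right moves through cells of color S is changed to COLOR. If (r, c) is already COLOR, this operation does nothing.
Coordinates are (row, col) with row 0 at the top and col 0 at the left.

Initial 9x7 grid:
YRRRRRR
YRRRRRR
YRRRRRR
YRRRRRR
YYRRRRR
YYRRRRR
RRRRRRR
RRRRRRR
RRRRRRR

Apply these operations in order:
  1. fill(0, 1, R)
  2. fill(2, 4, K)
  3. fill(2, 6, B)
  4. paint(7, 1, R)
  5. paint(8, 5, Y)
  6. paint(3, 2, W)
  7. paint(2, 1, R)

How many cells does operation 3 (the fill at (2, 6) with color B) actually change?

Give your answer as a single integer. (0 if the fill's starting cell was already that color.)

After op 1 fill(0,1,R) [0 cells changed]:
YRRRRRR
YRRRRRR
YRRRRRR
YRRRRRR
YYRRRRR
YYRRRRR
RRRRRRR
RRRRRRR
RRRRRRR
After op 2 fill(2,4,K) [55 cells changed]:
YKKKKKK
YKKKKKK
YKKKKKK
YKKKKKK
YYKKKKK
YYKKKKK
KKKKKKK
KKKKKKK
KKKKKKK
After op 3 fill(2,6,B) [55 cells changed]:
YBBBBBB
YBBBBBB
YBBBBBB
YBBBBBB
YYBBBBB
YYBBBBB
BBBBBBB
BBBBBBB
BBBBBBB

Answer: 55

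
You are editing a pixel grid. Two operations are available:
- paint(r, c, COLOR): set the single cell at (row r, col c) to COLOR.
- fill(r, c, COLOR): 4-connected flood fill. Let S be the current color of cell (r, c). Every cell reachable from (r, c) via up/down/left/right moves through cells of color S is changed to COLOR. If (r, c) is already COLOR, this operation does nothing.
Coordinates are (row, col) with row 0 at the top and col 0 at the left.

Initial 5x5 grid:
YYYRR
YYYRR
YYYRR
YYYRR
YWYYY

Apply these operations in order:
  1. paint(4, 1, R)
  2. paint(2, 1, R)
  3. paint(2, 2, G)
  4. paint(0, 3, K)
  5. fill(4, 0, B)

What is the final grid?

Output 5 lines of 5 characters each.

After op 1 paint(4,1,R):
YYYRR
YYYRR
YYYRR
YYYRR
YRYYY
After op 2 paint(2,1,R):
YYYRR
YYYRR
YRYRR
YYYRR
YRYYY
After op 3 paint(2,2,G):
YYYRR
YYYRR
YRGRR
YYYRR
YRYYY
After op 4 paint(0,3,K):
YYYKR
YYYRR
YRGRR
YYYRR
YRYYY
After op 5 fill(4,0,B) [14 cells changed]:
BBBKR
BBBRR
BRGRR
BBBRR
BRBBB

Answer: BBBKR
BBBRR
BRGRR
BBBRR
BRBBB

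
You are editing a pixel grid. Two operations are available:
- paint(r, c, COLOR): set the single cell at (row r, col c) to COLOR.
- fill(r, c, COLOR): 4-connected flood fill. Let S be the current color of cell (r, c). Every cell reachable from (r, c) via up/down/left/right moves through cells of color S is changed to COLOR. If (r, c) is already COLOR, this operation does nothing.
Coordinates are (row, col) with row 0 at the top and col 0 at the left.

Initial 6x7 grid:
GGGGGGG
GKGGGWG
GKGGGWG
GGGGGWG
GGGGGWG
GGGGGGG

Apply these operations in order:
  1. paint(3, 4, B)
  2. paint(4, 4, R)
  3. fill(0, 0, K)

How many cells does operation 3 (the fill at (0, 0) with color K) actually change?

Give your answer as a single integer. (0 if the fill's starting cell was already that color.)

After op 1 paint(3,4,B):
GGGGGGG
GKGGGWG
GKGGGWG
GGGGBWG
GGGGGWG
GGGGGGG
After op 2 paint(4,4,R):
GGGGGGG
GKGGGWG
GKGGGWG
GGGGBWG
GGGGRWG
GGGGGGG
After op 3 fill(0,0,K) [34 cells changed]:
KKKKKKK
KKKKKWK
KKKKKWK
KKKKBWK
KKKKRWK
KKKKKKK

Answer: 34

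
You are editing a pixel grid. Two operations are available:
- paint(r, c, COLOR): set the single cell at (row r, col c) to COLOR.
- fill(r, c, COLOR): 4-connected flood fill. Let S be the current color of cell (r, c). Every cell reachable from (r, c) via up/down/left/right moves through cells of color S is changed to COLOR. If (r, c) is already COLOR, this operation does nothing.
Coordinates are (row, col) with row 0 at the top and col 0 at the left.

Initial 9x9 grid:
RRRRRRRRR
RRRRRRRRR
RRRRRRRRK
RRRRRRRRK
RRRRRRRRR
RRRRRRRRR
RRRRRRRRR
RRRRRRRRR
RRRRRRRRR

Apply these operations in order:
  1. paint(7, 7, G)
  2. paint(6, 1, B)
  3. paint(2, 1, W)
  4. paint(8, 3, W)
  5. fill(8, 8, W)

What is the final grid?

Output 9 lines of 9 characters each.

Answer: WWWWWWWWW
WWWWWWWWW
WWWWWWWWK
WWWWWWWWK
WWWWWWWWW
WWWWWWWWW
WBWWWWWWW
WWWWWWWGW
WWWWWWWWW

Derivation:
After op 1 paint(7,7,G):
RRRRRRRRR
RRRRRRRRR
RRRRRRRRK
RRRRRRRRK
RRRRRRRRR
RRRRRRRRR
RRRRRRRRR
RRRRRRRGR
RRRRRRRRR
After op 2 paint(6,1,B):
RRRRRRRRR
RRRRRRRRR
RRRRRRRRK
RRRRRRRRK
RRRRRRRRR
RRRRRRRRR
RBRRRRRRR
RRRRRRRGR
RRRRRRRRR
After op 3 paint(2,1,W):
RRRRRRRRR
RRRRRRRRR
RWRRRRRRK
RRRRRRRRK
RRRRRRRRR
RRRRRRRRR
RBRRRRRRR
RRRRRRRGR
RRRRRRRRR
After op 4 paint(8,3,W):
RRRRRRRRR
RRRRRRRRR
RWRRRRRRK
RRRRRRRRK
RRRRRRRRR
RRRRRRRRR
RBRRRRRRR
RRRRRRRGR
RRRWRRRRR
After op 5 fill(8,8,W) [75 cells changed]:
WWWWWWWWW
WWWWWWWWW
WWWWWWWWK
WWWWWWWWK
WWWWWWWWW
WWWWWWWWW
WBWWWWWWW
WWWWWWWGW
WWWWWWWWW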